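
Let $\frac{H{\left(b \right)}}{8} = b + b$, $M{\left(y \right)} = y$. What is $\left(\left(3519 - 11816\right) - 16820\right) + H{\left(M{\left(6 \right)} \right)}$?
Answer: $-25021$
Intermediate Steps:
$H{\left(b \right)} = 16 b$ ($H{\left(b \right)} = 8 \left(b + b\right) = 8 \cdot 2 b = 16 b$)
$\left(\left(3519 - 11816\right) - 16820\right) + H{\left(M{\left(6 \right)} \right)} = \left(\left(3519 - 11816\right) - 16820\right) + 16 \cdot 6 = \left(-8297 - 16820\right) + 96 = -25117 + 96 = -25021$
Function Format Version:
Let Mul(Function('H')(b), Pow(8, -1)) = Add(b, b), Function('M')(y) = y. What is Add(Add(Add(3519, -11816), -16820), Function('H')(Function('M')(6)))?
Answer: -25021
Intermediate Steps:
Function('H')(b) = Mul(16, b) (Function('H')(b) = Mul(8, Add(b, b)) = Mul(8, Mul(2, b)) = Mul(16, b))
Add(Add(Add(3519, -11816), -16820), Function('H')(Function('M')(6))) = Add(Add(Add(3519, -11816), -16820), Mul(16, 6)) = Add(Add(-8297, -16820), 96) = Add(-25117, 96) = -25021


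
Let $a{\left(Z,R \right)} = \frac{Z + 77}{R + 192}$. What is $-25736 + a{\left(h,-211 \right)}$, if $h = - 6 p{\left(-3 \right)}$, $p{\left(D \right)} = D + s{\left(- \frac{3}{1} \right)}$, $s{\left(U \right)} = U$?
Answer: $- \frac{489097}{19} \approx -25742.0$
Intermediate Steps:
$p{\left(D \right)} = -3 + D$ ($p{\left(D \right)} = D - \frac{3}{1} = D - 3 = -3 + D$)
$h = 36$ ($h = - 6 \left(-3 - 3\right) = \left(-6\right) \left(-6\right) = 36$)
$a{\left(Z,R \right)} = \frac{77 + Z}{192 + R}$
$-25736 + a{\left(h,-211 \right)} = -25736 + \frac{77 + 36}{192 - 211} = -25736 + \frac{1}{-19} \cdot 113 = -25736 - \frac{113}{19} = - \frac{489097}{19}$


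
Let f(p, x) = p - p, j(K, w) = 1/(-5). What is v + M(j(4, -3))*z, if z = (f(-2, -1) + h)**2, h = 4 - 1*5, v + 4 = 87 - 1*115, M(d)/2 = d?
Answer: -162/5 ≈ -32.400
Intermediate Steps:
j(K, w) = -1/5
f(p, x) = 0
M(d) = 2*d
v = -32 (v = -4 + (87 - 1*115) = -4 + (87 - 115) = -4 - 28 = -32)
h = -1 (h = 4 - 5 = -1)
z = 1 (z = (0 - 1)**2 = (-1)**2 = 1)
v + M(j(4, -3))*z = -32 + (2*(-1/5))*1 = -32 - 2/5*1 = -32 - 2/5 = -162/5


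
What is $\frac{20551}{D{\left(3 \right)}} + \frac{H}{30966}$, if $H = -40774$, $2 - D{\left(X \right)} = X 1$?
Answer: $- \frac{318211520}{15483} \approx -20552.0$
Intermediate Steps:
$D{\left(X \right)} = 2 - X$ ($D{\left(X \right)} = 2 - X 1 = 2 - X$)
$\frac{20551}{D{\left(3 \right)}} + \frac{H}{30966} = \frac{20551}{2 - 3} - \frac{40774}{30966} = \frac{20551}{2 - 3} - \frac{20387}{15483} = \frac{20551}{-1} - \frac{20387}{15483} = 20551 \left(-1\right) - \frac{20387}{15483} = -20551 - \frac{20387}{15483} = - \frac{318211520}{15483}$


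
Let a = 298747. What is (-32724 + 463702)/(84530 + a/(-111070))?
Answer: 47868726460/9388448353 ≈ 5.0987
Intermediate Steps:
(-32724 + 463702)/(84530 + a/(-111070)) = (-32724 + 463702)/(84530 + 298747/(-111070)) = 430978/(84530 + 298747*(-1/111070)) = 430978/(84530 - 298747/111070) = 430978/(9388448353/111070) = 430978*(111070/9388448353) = 47868726460/9388448353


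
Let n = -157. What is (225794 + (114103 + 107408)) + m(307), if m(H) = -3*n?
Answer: 447776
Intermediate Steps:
m(H) = 471 (m(H) = -3*(-157) = 471)
(225794 + (114103 + 107408)) + m(307) = (225794 + (114103 + 107408)) + 471 = (225794 + 221511) + 471 = 447305 + 471 = 447776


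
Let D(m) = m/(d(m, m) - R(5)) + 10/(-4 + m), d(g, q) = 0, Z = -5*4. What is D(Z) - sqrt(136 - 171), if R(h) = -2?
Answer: -125/12 - I*sqrt(35) ≈ -10.417 - 5.9161*I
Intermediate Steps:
Z = -20
D(m) = m/2 + 10/(-4 + m) (D(m) = m/(0 - 1*(-2)) + 10/(-4 + m) = m/(0 + 2) + 10/(-4 + m) = m/2 + 10/(-4 + m))
D(Z) - sqrt(136 - 171) = (-20 - 1*(-20)**2 + 4*(-20))/(2*(4 - 1*(-20))) - sqrt(136 - 171) = (-20 - 1*400 - 80)/(2*(4 + 20)) - sqrt(-35) = (1/2)*(-20 - 400 - 80)/24 - I*sqrt(35) = (1/2)*(1/24)*(-500) - I*sqrt(35) = -125/12 - I*sqrt(35)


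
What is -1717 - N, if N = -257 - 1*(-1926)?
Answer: -3386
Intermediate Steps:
N = 1669 (N = -257 + 1926 = 1669)
-1717 - N = -1717 - 1*1669 = -1717 - 1669 = -3386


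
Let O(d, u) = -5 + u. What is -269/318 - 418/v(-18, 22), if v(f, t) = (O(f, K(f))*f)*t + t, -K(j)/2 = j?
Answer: -143791/177126 ≈ -0.81180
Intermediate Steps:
K(j) = -2*j
v(f, t) = t + f*t*(-5 - 2*f) (v(f, t) = ((-5 - 2*f)*f)*t + t = (f*(-5 - 2*f))*t + t = f*t*(-5 - 2*f) + t = t + f*t*(-5 - 2*f))
-269/318 - 418/v(-18, 22) = -269/318 - 418*(-1/(22*(-1 - 18*(5 + 2*(-18))))) = -269*1/318 - 418*(-1/(22*(-1 - 18*(5 - 36)))) = -269/318 - 418*(-1/(22*(-1 - 18*(-31)))) = -269/318 - 418*(-1/(22*(-1 + 558))) = -269/318 - 418/((-1*22*557)) = -269/318 - 418/(-12254) = -269/318 - 418*(-1/12254) = -269/318 + 19/557 = -143791/177126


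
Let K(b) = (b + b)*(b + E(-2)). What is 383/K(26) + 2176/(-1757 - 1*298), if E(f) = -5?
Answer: -529709/748020 ≈ -0.70815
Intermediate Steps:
K(b) = 2*b*(-5 + b) (K(b) = (b + b)*(b - 5) = (2*b)*(-5 + b) = 2*b*(-5 + b))
383/K(26) + 2176/(-1757 - 1*298) = 383/((2*26*(-5 + 26))) + 2176/(-1757 - 1*298) = 383/((2*26*21)) + 2176/(-1757 - 298) = 383/1092 + 2176/(-2055) = 383*(1/1092) + 2176*(-1/2055) = 383/1092 - 2176/2055 = -529709/748020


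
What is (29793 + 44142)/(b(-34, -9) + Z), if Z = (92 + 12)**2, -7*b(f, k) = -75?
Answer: 517545/75787 ≈ 6.8289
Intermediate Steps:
b(f, k) = 75/7 (b(f, k) = -1/7*(-75) = 75/7)
Z = 10816 (Z = 104**2 = 10816)
(29793 + 44142)/(b(-34, -9) + Z) = (29793 + 44142)/(75/7 + 10816) = 73935/(75787/7) = 73935*(7/75787) = 517545/75787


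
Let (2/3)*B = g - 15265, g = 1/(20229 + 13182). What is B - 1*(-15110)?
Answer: -86729387/11137 ≈ -7787.5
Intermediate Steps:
g = 1/33411 ≈ 2.9930e-5
B = -255009457/11137 (B = 3*(1/33411 - 15265)/2 = (3/2)*(-510018914/33411) = -255009457/11137 ≈ -22898.)
B - 1*(-15110) = -255009457/11137 - 1*(-15110) = -255009457/11137 + 15110 = -86729387/11137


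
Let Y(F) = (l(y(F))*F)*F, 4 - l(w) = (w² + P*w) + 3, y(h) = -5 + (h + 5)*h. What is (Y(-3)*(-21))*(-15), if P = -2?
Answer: -402570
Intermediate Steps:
y(h) = -5 + h*(5 + h) (y(h) = -5 + (5 + h)*h = -5 + h*(5 + h))
l(w) = 1 - w² + 2*w (l(w) = 4 - ((w² - 2*w) + 3) = 4 - (3 + w² - 2*w) = 4 + (-3 - w² + 2*w) = 1 - w² + 2*w)
Y(F) = F²*(-9 - (-5 + F² + 5*F)² + 2*F² + 10*F) (Y(F) = ((1 - (-5 + F² + 5*F)² + 2*(-5 + F² + 5*F))*F)*F = ((1 - (-5 + F² + 5*F)² + (-10 + 2*F² + 10*F))*F)*F = ((-9 - (-5 + F² + 5*F)² + 2*F² + 10*F)*F)*F = (F*(-9 - (-5 + F² + 5*F)² + 2*F² + 10*F))*F = F²*(-9 - (-5 + F² + 5*F)² + 2*F² + 10*F))
(Y(-3)*(-21))*(-15) = (((-3)²*(-34 - 1*(-3)⁴ - 13*(-3)² - 10*(-3)³ + 60*(-3)))*(-21))*(-15) = ((9*(-34 - 1*81 - 13*9 - 10*(-27) - 180))*(-21))*(-15) = ((9*(-34 - 81 - 117 + 270 - 180))*(-21))*(-15) = ((9*(-142))*(-21))*(-15) = -1278*(-21)*(-15) = 26838*(-15) = -402570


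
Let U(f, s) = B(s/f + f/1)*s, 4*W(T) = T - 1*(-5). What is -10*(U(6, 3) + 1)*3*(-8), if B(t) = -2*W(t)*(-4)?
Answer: 16800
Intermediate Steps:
W(T) = 5/4 + T/4 (W(T) = (T - 1*(-5))/4 = (T + 5)/4 = (5 + T)/4 = 5/4 + T/4)
B(t) = 10 + 2*t (B(t) = -2*(5/4 + t/4)*(-4) = (-5/2 - t/2)*(-4) = 10 + 2*t)
U(f, s) = s*(10 + 2*f + 2*s/f) (U(f, s) = (10 + 2*(s/f + f/1))*s = (10 + 2*(s/f + f*1))*s = (10 + 2*(s/f + f))*s = (10 + 2*(f + s/f))*s = (10 + (2*f + 2*s/f))*s = (10 + 2*f + 2*s/f)*s = s*(10 + 2*f + 2*s/f))
-10*(U(6, 3) + 1)*3*(-8) = -10*(2*3*(3 + 6² + 5*6)/6 + 1)*3*(-8) = -10*(2*3*(⅙)*(3 + 36 + 30) + 1)*3*(-8) = -10*(2*3*(⅙)*69 + 1)*3*(-8) = -10*(69 + 1)*3*(-8) = -700*3*(-8) = -10*210*(-8) = -2100*(-8) = 16800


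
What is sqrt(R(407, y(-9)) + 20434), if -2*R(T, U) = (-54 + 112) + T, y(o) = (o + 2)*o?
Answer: sqrt(80806)/2 ≈ 142.13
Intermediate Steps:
y(o) = o*(2 + o) (y(o) = (2 + o)*o = o*(2 + o))
R(T, U) = -29 - T/2 (R(T, U) = -((-54 + 112) + T)/2 = -(58 + T)/2 = -29 - T/2)
sqrt(R(407, y(-9)) + 20434) = sqrt((-29 - 1/2*407) + 20434) = sqrt((-29 - 407/2) + 20434) = sqrt(-465/2 + 20434) = sqrt(40403/2) = sqrt(80806)/2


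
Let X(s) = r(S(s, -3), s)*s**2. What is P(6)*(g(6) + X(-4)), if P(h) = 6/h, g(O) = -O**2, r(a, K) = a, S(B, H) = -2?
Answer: -68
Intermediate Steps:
X(s) = -2*s**2
P(6)*(g(6) + X(-4)) = (6/6)*(-1*6**2 - 2*(-4)**2) = (6*(1/6))*(-1*36 - 2*16) = 1*(-36 - 32) = 1*(-68) = -68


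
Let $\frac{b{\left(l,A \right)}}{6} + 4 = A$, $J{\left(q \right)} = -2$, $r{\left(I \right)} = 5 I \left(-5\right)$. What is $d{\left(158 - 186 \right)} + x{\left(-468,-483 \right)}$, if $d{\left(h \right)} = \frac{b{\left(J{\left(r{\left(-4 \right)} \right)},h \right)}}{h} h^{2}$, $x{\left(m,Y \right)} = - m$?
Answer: $5844$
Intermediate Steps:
$r{\left(I \right)} = - 25 I$
$b{\left(l,A \right)} = -24 + 6 A$
$d{\left(h \right)} = h \left(-24 + 6 h\right)$ ($d{\left(h \right)} = \frac{-24 + 6 h}{h} h^{2} = h \left(-24 + 6 h\right)$)
$d{\left(158 - 186 \right)} + x{\left(-468,-483 \right)} = 6 \left(158 - 186\right) \left(-4 + \left(158 - 186\right)\right) - -468 = 6 \left(-28\right) \left(-4 - 28\right) + 468 = 6 \left(-28\right) \left(-32\right) + 468 = 5376 + 468 = 5844$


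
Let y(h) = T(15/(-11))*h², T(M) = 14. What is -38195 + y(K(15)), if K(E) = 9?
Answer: -37061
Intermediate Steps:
y(h) = 14*h²
-38195 + y(K(15)) = -38195 + 14*9² = -38195 + 14*81 = -38195 + 1134 = -37061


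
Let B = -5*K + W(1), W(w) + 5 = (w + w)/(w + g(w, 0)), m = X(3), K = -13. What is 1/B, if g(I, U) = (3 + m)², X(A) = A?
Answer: 37/2222 ≈ 0.016652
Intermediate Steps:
m = 3
g(I, U) = 36 (g(I, U) = (3 + 3)² = 6² = 36)
W(w) = -5 + 2*w/(36 + w) (W(w) = -5 + (w + w)/(w + 36) = -5 + (2*w)/(36 + w) = -5 + 2*w/(36 + w))
B = 2222/37 (B = -5*(-13) + 3*(-60 - 1*1)/(36 + 1) = 65 + 3*(-60 - 1)/37 = 65 + 3*(1/37)*(-61) = 65 - 183/37 = 2222/37 ≈ 60.054)
1/B = 1/(2222/37) = 37/2222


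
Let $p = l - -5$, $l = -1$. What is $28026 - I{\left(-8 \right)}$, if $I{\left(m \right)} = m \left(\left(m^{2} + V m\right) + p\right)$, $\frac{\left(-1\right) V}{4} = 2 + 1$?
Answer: $29338$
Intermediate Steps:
$V = -12$ ($V = - 4 \left(2 + 1\right) = \left(-4\right) 3 = -12$)
$p = 4$ ($p = -1 - -5 = -1 + 5 = 4$)
$I{\left(m \right)} = m \left(4 + m^{2} - 12 m\right)$ ($I{\left(m \right)} = m \left(\left(m^{2} - 12 m\right) + 4\right) = m \left(4 + m^{2} - 12 m\right)$)
$28026 - I{\left(-8 \right)} = 28026 - - 8 \left(4 + \left(-8\right)^{2} - -96\right) = 28026 - - 8 \left(4 + 64 + 96\right) = 28026 - \left(-8\right) 164 = 28026 - -1312 = 28026 + 1312 = 29338$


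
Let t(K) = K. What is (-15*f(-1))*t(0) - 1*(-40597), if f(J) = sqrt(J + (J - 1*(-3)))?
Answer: 40597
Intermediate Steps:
f(J) = sqrt(3 + 2*J) (f(J) = sqrt(J + (J + 3)) = sqrt(J + (3 + J)) = sqrt(3 + 2*J))
(-15*f(-1))*t(0) - 1*(-40597) = -15*sqrt(3 + 2*(-1))*0 - 1*(-40597) = -15*sqrt(3 - 2)*0 + 40597 = -15*sqrt(1)*0 + 40597 = -15*1*0 + 40597 = -15*0 + 40597 = 0 + 40597 = 40597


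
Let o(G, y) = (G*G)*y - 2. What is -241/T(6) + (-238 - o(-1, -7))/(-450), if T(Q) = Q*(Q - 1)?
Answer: -1693/225 ≈ -7.5244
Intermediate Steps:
T(Q) = Q*(-1 + Q)
o(G, y) = -2 + y*G² (o(G, y) = G²*y - 2 = y*G² - 2 = -2 + y*G²)
-241/T(6) + (-238 - o(-1, -7))/(-450) = -241*1/(6*(-1 + 6)) + (-238 - (-2 - 7*(-1)²))/(-450) = -241/(6*5) + (-238 - (-2 - 7*1))*(-1/450) = -241/30 + (-238 - (-2 - 7))*(-1/450) = -241*1/30 + (-238 - 1*(-9))*(-1/450) = -241/30 + (-238 + 9)*(-1/450) = -241/30 - 229*(-1/450) = -241/30 + 229/450 = -1693/225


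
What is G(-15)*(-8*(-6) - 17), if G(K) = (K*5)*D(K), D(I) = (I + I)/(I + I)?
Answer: -2325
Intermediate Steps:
D(I) = 1 (D(I) = (2*I)/((2*I)) = (2*I)*(1/(2*I)) = 1)
G(K) = 5*K (G(K) = (K*5)*1 = (5*K)*1 = 5*K)
G(-15)*(-8*(-6) - 17) = (5*(-15))*(-8*(-6) - 17) = -75*(48 - 17) = -75*31 = -2325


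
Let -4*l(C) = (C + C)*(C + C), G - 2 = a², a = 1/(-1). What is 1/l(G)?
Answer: -⅑ ≈ -0.11111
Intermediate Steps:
a = -1
G = 3 (G = 2 + (-1)² = 2 + 1 = 3)
l(C) = -C² (l(C) = -(C + C)*(C + C)/4 = -2*C*2*C/4 = -C²)
1/l(G) = 1/(-1*3²) = 1/(-1*9) = 1/(-9) = -⅑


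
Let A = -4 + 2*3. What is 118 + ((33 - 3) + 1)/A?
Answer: 267/2 ≈ 133.50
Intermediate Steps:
A = 2 (A = -4 + 6 = 2)
118 + ((33 - 3) + 1)/A = 118 + ((33 - 3) + 1)/2 = 118 + (30 + 1)*(1/2) = 118 + 31*(1/2) = 118 + 31/2 = 267/2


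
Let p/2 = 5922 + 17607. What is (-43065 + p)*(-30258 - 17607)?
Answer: -191124945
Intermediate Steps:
p = 47058 (p = 2*(5922 + 17607) = 2*23529 = 47058)
(-43065 + p)*(-30258 - 17607) = (-43065 + 47058)*(-30258 - 17607) = 3993*(-47865) = -191124945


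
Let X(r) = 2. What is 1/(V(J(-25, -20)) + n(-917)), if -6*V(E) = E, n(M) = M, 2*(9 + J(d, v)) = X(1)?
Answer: -3/2747 ≈ -0.0010921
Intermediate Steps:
J(d, v) = -8 (J(d, v) = -9 + (½)*2 = -9 + 1 = -8)
V(E) = -E/6
1/(V(J(-25, -20)) + n(-917)) = 1/(-⅙*(-8) - 917) = 1/(4/3 - 917) = 1/(-2747/3) = -3/2747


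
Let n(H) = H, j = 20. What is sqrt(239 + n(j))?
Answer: sqrt(259) ≈ 16.093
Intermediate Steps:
sqrt(239 + n(j)) = sqrt(239 + 20) = sqrt(259)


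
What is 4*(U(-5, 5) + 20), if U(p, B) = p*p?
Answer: 180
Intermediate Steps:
U(p, B) = p²
4*(U(-5, 5) + 20) = 4*((-5)² + 20) = 4*(25 + 20) = 4*45 = 180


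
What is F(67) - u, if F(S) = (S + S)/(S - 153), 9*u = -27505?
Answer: 1182112/387 ≈ 3054.6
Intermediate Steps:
u = -27505/9 (u = (⅑)*(-27505) = -27505/9 ≈ -3056.1)
F(S) = 2*S/(-153 + S) (F(S) = (2*S)/(-153 + S) = 2*S/(-153 + S))
F(67) - u = 2*67/(-153 + 67) - 1*(-27505/9) = 2*67/(-86) + 27505/9 = 2*67*(-1/86) + 27505/9 = -67/43 + 27505/9 = 1182112/387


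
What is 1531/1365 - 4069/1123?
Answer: -3834872/1532895 ≈ -2.5017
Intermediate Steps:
1531/1365 - 4069/1123 = -3834872/1532895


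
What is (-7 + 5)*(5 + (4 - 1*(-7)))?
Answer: -32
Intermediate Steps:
(-7 + 5)*(5 + (4 - 1*(-7))) = -2*(5 + (4 + 7)) = -2*(5 + 11) = -2*16 = -32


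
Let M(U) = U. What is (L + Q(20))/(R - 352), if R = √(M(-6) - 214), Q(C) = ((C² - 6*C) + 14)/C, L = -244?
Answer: 9172/14105 + 2293*I*√55/620620 ≈ 0.65027 + 0.027401*I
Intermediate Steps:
Q(C) = (14 + C² - 6*C)/C
R = 2*I*√55 (R = √(-6 - 214) = √(-220) = 2*I*√55 ≈ 14.832*I)
(L + Q(20))/(R - 352) = (-244 + (-6 + 20 + 14/20))/(2*I*√55 - 352) = (-244 + (-6 + 20 + 14*(1/20)))/(-352 + 2*I*√55) = (-244 + (-6 + 20 + 7/10))/(-352 + 2*I*√55) = (-244 + 147/10)/(-352 + 2*I*√55) = -2293/(10*(-352 + 2*I*√55))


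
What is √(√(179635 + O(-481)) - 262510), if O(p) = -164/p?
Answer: √(-60734576110 + 1443*√4617845791)/481 ≈ 511.94*I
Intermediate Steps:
√(√(179635 + O(-481)) - 262510) = √(√(179635 - 164/(-481)) - 262510) = √(√(179635 - 164*(-1/481)) - 262510) = √(√(179635 + 164/481) - 262510) = √(√(86404599/481) - 262510) = √(3*√4617845791/481 - 262510) = √(-262510 + 3*√4617845791/481)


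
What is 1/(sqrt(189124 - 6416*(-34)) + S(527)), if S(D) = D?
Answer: -527/129539 + 18*sqrt(1257)/129539 ≈ 0.00085824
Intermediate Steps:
1/(sqrt(189124 - 6416*(-34)) + S(527)) = 1/(sqrt(189124 - 6416*(-34)) + 527) = 1/(sqrt(189124 + 218144) + 527) = 1/(sqrt(407268) + 527) = 1/(18*sqrt(1257) + 527) = 1/(527 + 18*sqrt(1257))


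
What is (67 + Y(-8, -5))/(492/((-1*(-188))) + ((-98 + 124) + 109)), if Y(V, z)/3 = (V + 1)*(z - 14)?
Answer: 10951/3234 ≈ 3.3862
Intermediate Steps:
Y(V, z) = 3*(1 + V)*(-14 + z) (Y(V, z) = 3*((V + 1)*(z - 14)) = 3*((1 + V)*(-14 + z)) = 3*(1 + V)*(-14 + z))
(67 + Y(-8, -5))/(492/((-1*(-188))) + ((-98 + 124) + 109)) = (67 + (-42 - 42*(-8) + 3*(-5) + 3*(-8)*(-5)))/(492/((-1*(-188))) + ((-98 + 124) + 109)) = (67 + (-42 + 336 - 15 + 120))/(492/188 + (26 + 109)) = (67 + 399)/(492*(1/188) + 135) = 466/(123/47 + 135) = 466/(6468/47) = 466*(47/6468) = 10951/3234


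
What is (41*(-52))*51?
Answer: -108732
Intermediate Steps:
(41*(-52))*51 = -2132*51 = -108732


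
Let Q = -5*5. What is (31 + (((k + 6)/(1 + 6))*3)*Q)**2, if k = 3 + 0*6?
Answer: 209764/49 ≈ 4280.9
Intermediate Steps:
k = 3 (k = 3 + 0 = 3)
Q = -25
(31 + (((k + 6)/(1 + 6))*3)*Q)**2 = (31 + (((3 + 6)/(1 + 6))*3)*(-25))**2 = (31 + ((9/7)*3)*(-25))**2 = (31 + (27/7)*(-25))**2 = (31 - 675/7)**2 = (-458/7)**2 = 209764/49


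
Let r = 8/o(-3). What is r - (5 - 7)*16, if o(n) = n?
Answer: 88/3 ≈ 29.333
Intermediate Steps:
r = -8/3 (r = 8/(-3) = 8*(-1/3) = -8/3 ≈ -2.6667)
r - (5 - 7)*16 = -8/3 - (5 - 7)*16 = -8/3 - 1*(-2)*16 = -8/3 + 2*16 = -8/3 + 32 = 88/3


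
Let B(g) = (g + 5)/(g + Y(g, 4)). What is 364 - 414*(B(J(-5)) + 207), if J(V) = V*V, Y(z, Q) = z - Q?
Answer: -85604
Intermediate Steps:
J(V) = V²
B(g) = (5 + g)/(-4 + 2*g) (B(g) = (g + 5)/(g + (g - 1*4)) = (5 + g)/(g + (g - 4)) = (5 + g)/(g + (-4 + g)) = (5 + g)/(-4 + 2*g))
364 - 414*(B(J(-5)) + 207) = 364 - 414*((5 + (-5)²)/(2*(-2 + (-5)²)) + 207) = 364 - 414*((5 + 25)/(2*(-2 + 25)) + 207) = 364 - 414*((½)*30/23 + 207) = 364 - 414*((½)*(1/23)*30 + 207) = 364 - 414*(15/23 + 207) = 364 - 414*4776/23 = 364 - 85968 = -85604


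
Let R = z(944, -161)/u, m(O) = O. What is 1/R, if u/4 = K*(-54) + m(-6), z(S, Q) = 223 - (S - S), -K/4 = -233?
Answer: -201336/223 ≈ -902.85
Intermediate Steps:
K = 932 (K = -4*(-233) = 932)
z(S, Q) = 223 (z(S, Q) = 223 - 1*0 = 223 + 0 = 223)
u = -201336 (u = 4*(932*(-54) - 6) = 4*(-50328 - 6) = 4*(-50334) = -201336)
R = -223/201336 (R = 223/(-201336) = 223*(-1/201336) = -223/201336 ≈ -0.0011076)
1/R = 1/(-223/201336) = -201336/223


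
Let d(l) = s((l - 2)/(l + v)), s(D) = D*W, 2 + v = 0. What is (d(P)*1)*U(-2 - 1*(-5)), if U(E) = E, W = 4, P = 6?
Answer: 12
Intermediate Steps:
v = -2 (v = -2 + 0 = -2)
s(D) = 4*D (s(D) = D*4 = 4*D)
d(l) = 4 (d(l) = 4*((l - 2)/(l - 2)) = 4*((-2 + l)/(-2 + l)) = 4*1 = 4)
(d(P)*1)*U(-2 - 1*(-5)) = (4*1)*(-2 - 1*(-5)) = 4*(-2 + 5) = 4*3 = 12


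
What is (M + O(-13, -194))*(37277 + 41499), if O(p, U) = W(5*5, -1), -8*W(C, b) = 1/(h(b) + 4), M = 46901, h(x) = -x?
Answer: 18473356033/5 ≈ 3.6947e+9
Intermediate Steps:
W(C, b) = -1/(8*(4 - b)) (W(C, b) = -1/(8*(-b + 4)) = -1/(8*(4 - b)))
O(p, U) = -1/40 (O(p, U) = 1/(8*(-4 - 1)) = (⅛)/(-5) = (⅛)*(-⅕) = -1/40)
(M + O(-13, -194))*(37277 + 41499) = (46901 - 1/40)*(37277 + 41499) = (1876039/40)*78776 = 18473356033/5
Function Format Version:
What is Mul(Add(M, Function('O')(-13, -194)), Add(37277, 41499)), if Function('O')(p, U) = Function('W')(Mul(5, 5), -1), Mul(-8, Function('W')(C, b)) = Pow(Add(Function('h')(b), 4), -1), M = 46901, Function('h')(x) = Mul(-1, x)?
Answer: Rational(18473356033, 5) ≈ 3.6947e+9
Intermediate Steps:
Function('W')(C, b) = Mul(Rational(-1, 8), Pow(Add(4, Mul(-1, b)), -1)) (Function('W')(C, b) = Mul(Rational(-1, 8), Pow(Add(Mul(-1, b), 4), -1)) = Mul(Rational(-1, 8), Pow(Add(4, Mul(-1, b)), -1)))
Function('O')(p, U) = Rational(-1, 40) (Function('O')(p, U) = Mul(Rational(1, 8), Pow(Add(-4, -1), -1)) = Mul(Rational(1, 8), Pow(-5, -1)) = Mul(Rational(1, 8), Rational(-1, 5)) = Rational(-1, 40))
Mul(Add(M, Function('O')(-13, -194)), Add(37277, 41499)) = Mul(Add(46901, Rational(-1, 40)), Add(37277, 41499)) = Mul(Rational(1876039, 40), 78776) = Rational(18473356033, 5)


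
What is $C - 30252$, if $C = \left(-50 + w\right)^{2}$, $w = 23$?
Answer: $-29523$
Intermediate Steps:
$C = 729$ ($C = \left(-50 + 23\right)^{2} = \left(-27\right)^{2} = 729$)
$C - 30252 = 729 - 30252 = -29523$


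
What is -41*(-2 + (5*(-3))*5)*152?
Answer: 479864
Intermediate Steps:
-41*(-2 + (5*(-3))*5)*152 = -41*(-2 - 15*5)*152 = -41*(-2 - 75)*152 = -(-3157)*152 = -41*(-11704) = 479864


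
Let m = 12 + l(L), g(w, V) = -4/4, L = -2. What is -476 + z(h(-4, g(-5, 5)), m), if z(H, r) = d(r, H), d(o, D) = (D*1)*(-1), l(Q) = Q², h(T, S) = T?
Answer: -472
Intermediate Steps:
g(w, V) = -1 (g(w, V) = -4*¼ = -1)
m = 16 (m = 12 + (-2)² = 12 + 4 = 16)
d(o, D) = -D (d(o, D) = D*(-1) = -D)
z(H, r) = -H
-476 + z(h(-4, g(-5, 5)), m) = -476 - 1*(-4) = -476 + 4 = -472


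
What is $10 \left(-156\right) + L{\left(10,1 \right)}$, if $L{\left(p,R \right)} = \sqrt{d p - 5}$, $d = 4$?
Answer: $-1560 + \sqrt{35} \approx -1554.1$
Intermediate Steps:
$L{\left(p,R \right)} = \sqrt{-5 + 4 p}$ ($L{\left(p,R \right)} = \sqrt{4 p - 5} = \sqrt{-5 + 4 p}$)
$10 \left(-156\right) + L{\left(10,1 \right)} = 10 \left(-156\right) + \sqrt{-5 + 4 \cdot 10} = -1560 + \sqrt{-5 + 40} = -1560 + \sqrt{35}$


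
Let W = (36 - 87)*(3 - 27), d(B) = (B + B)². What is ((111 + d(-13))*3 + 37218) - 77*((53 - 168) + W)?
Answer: -45814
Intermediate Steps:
d(B) = 4*B² (d(B) = (2*B)² = 4*B²)
W = 1224 (W = -51*(-24) = 1224)
((111 + d(-13))*3 + 37218) - 77*((53 - 168) + W) = ((111 + 4*(-13)²)*3 + 37218) - 77*((53 - 168) + 1224) = ((111 + 4*169)*3 + 37218) - 77*(-115 + 1224) = ((111 + 676)*3 + 37218) - 77*1109 = (787*3 + 37218) - 1*85393 = (2361 + 37218) - 85393 = 39579 - 85393 = -45814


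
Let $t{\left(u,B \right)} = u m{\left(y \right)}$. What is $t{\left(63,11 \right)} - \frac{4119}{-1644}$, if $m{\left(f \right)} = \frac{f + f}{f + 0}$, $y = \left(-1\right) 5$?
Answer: $\frac{70421}{548} \approx 128.51$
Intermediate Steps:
$y = -5$
$m{\left(f \right)} = 2$ ($m{\left(f \right)} = \frac{2 f}{f} = 2$)
$t{\left(u,B \right)} = 2 u$ ($t{\left(u,B \right)} = u 2 = 2 u$)
$t{\left(63,11 \right)} - \frac{4119}{-1644} = 2 \cdot 63 - \frac{4119}{-1644} = 126 - 4119 \left(- \frac{1}{1644}\right) = 126 - - \frac{1373}{548} = 126 + \frac{1373}{548} = \frac{70421}{548}$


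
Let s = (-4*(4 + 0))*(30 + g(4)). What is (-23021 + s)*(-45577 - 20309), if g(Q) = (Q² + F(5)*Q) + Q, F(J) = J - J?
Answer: 1569470406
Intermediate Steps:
F(J) = 0
g(Q) = Q + Q² (g(Q) = (Q² + 0*Q) + Q = (Q² + 0) + Q = Q² + Q = Q + Q²)
s = -800 (s = (-4*(4 + 0))*(30 + 4*(1 + 4)) = (-4*4)*(30 + 4*5) = -16*(30 + 20) = -16*50 = -800)
(-23021 + s)*(-45577 - 20309) = (-23021 - 800)*(-45577 - 20309) = -23821*(-65886) = 1569470406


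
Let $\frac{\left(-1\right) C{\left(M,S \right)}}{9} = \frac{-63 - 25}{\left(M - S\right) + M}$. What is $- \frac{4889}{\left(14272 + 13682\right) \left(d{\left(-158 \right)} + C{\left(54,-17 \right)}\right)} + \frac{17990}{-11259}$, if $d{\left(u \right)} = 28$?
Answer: $- \frac{240588343855}{150093188568} \approx -1.6029$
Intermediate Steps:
$C{\left(M,S \right)} = \frac{792}{- S + 2 M}$ ($C{\left(M,S \right)} = - 9 \frac{-63 - 25}{\left(M - S\right) + M} = - 9 \left(- \frac{88}{- S + 2 M}\right) = \frac{792}{- S + 2 M}$)
$- \frac{4889}{\left(14272 + 13682\right) \left(d{\left(-158 \right)} + C{\left(54,-17 \right)}\right)} + \frac{17990}{-11259} = - \frac{4889}{\left(14272 + 13682\right) \left(28 + \frac{792}{\left(-1\right) \left(-17\right) + 2 \cdot 54}\right)} + \frac{17990}{-11259} = - \frac{4889}{27954 \left(28 + \frac{792}{17 + 108}\right)} + 17990 \left(- \frac{1}{11259}\right) = - \frac{4889}{27954 \left(28 + \frac{792}{125}\right)} - \frac{17990}{11259} = - \frac{4889}{27954 \cdot \frac{4292}{125}} - \frac{17990}{11259} = - \frac{4889}{\frac{119978568}{125}} - \frac{17990}{11259} = \left(-4889\right) \frac{125}{119978568} - \frac{17990}{11259} = - \frac{611125}{119978568} - \frac{17990}{11259} = - \frac{240588343855}{150093188568}$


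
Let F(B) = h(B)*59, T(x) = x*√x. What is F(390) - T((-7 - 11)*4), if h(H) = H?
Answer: 23010 + 432*I*√2 ≈ 23010.0 + 610.94*I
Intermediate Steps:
T(x) = x^(3/2)
F(B) = 59*B (F(B) = B*59 = 59*B)
F(390) - T((-7 - 11)*4) = 59*390 - ((-7 - 11)*4)^(3/2) = 23010 - (-18*4)^(3/2) = 23010 - (-72)^(3/2) = 23010 - (-432)*I*√2 = 23010 + 432*I*√2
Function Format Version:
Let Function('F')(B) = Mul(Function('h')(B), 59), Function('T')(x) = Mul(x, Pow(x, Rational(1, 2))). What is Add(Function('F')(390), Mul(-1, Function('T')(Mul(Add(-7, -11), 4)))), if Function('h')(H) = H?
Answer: Add(23010, Mul(432, I, Pow(2, Rational(1, 2)))) ≈ Add(23010., Mul(610.94, I))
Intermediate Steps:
Function('T')(x) = Pow(x, Rational(3, 2))
Function('F')(B) = Mul(59, B) (Function('F')(B) = Mul(B, 59) = Mul(59, B))
Add(Function('F')(390), Mul(-1, Function('T')(Mul(Add(-7, -11), 4)))) = Add(Mul(59, 390), Mul(-1, Pow(Mul(Add(-7, -11), 4), Rational(3, 2)))) = Add(23010, Mul(-1, Pow(Mul(-18, 4), Rational(3, 2)))) = Add(23010, Mul(-1, Pow(-72, Rational(3, 2)))) = Add(23010, Mul(-1, Mul(-432, I, Pow(2, Rational(1, 2))))) = Add(23010, Mul(432, I, Pow(2, Rational(1, 2))))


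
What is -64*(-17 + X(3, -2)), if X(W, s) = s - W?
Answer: 1408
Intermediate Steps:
-64*(-17 + X(3, -2)) = -64*(-17 + (-2 - 1*3)) = -64*(-17 + (-2 - 3)) = -64*(-17 - 5) = -64*(-22) = 1408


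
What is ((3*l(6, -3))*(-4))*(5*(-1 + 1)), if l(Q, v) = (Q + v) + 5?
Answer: 0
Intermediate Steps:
l(Q, v) = 5 + Q + v
((3*l(6, -3))*(-4))*(5*(-1 + 1)) = ((3*(5 + 6 - 3))*(-4))*(5*(-1 + 1)) = ((3*8)*(-4))*(5*0) = (24*(-4))*0 = -96*0 = 0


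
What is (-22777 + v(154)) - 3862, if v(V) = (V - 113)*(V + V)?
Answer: -14011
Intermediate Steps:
v(V) = 2*V*(-113 + V) (v(V) = (-113 + V)*(2*V) = 2*V*(-113 + V))
(-22777 + v(154)) - 3862 = (-22777 + 2*154*(-113 + 154)) - 3862 = (-22777 + 2*154*41) - 3862 = (-22777 + 12628) - 3862 = -10149 - 3862 = -14011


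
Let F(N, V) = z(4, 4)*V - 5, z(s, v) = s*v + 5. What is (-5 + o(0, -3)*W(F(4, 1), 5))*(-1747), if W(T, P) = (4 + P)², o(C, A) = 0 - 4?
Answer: 574763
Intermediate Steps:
z(s, v) = 5 + s*v
o(C, A) = -4
F(N, V) = -5 + 21*V (F(N, V) = (5 + 4*4)*V - 5 = (5 + 16)*V - 5 = 21*V - 5 = -5 + 21*V)
(-5 + o(0, -3)*W(F(4, 1), 5))*(-1747) = (-5 - 4*(4 + 5)²)*(-1747) = (-5 - 4*9²)*(-1747) = (-5 - 4*81)*(-1747) = (-5 - 324)*(-1747) = -329*(-1747) = 574763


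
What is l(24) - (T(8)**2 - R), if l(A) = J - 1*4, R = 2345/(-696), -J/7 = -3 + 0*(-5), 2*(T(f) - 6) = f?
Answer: -60113/696 ≈ -86.369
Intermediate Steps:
T(f) = 6 + f/2
J = 21 (J = -7*(-3 + 0*(-5)) = -7*(-3 + 0) = -7*(-3) = 21)
R = -2345/696 (R = 2345*(-1/696) = -2345/696 ≈ -3.3693)
l(A) = 17 (l(A) = 21 - 1*4 = 21 - 4 = 17)
l(24) - (T(8)**2 - R) = 17 - ((6 + (1/2)*8)**2 - 1*(-2345/696)) = 17 - ((6 + 4)**2 + 2345/696) = 17 - (10**2 + 2345/696) = 17 - (100 + 2345/696) = 17 - 1*71945/696 = 17 - 71945/696 = -60113/696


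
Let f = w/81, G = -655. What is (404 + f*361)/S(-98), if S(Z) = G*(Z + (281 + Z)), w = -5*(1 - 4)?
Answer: -12713/1503225 ≈ -0.0084572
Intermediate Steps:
w = 15 (w = -5*(-3) = 15)
f = 5/27 (f = 15/81 = 15*(1/81) = 5/27 ≈ 0.18519)
S(Z) = -184055 - 1310*Z (S(Z) = -655*(Z + (281 + Z)) = -655*(281 + 2*Z) = -184055 - 1310*Z)
(404 + f*361)/S(-98) = (404 + (5/27)*361)/(-184055 - 1310*(-98)) = (404 + 1805/27)/(-184055 + 128380) = (12713/27)/(-55675) = (12713/27)*(-1/55675) = -12713/1503225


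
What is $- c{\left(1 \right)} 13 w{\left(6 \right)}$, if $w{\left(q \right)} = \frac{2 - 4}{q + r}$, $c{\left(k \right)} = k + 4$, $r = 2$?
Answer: $\frac{65}{4} \approx 16.25$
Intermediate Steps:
$c{\left(k \right)} = 4 + k$
$w{\left(q \right)} = - \frac{2}{2 + q}$ ($w{\left(q \right)} = \frac{2 - 4}{q + 2} = - \frac{2}{2 + q}$)
$- c{\left(1 \right)} 13 w{\left(6 \right)} = - \left(4 + 1\right) 13 \left(- \frac{2}{2 + 6}\right) = - 5 \cdot 13 \left(- \frac{2}{8}\right) = - 65 \left(\left(-2\right) \frac{1}{8}\right) = - \frac{65 \left(-1\right)}{4} = \left(-1\right) \left(- \frac{65}{4}\right) = \frac{65}{4}$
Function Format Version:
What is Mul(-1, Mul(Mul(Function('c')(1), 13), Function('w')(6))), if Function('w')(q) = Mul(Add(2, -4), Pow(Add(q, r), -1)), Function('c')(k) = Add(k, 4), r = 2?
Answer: Rational(65, 4) ≈ 16.250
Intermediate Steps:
Function('c')(k) = Add(4, k)
Function('w')(q) = Mul(-2, Pow(Add(2, q), -1)) (Function('w')(q) = Mul(Add(2, -4), Pow(Add(q, 2), -1)) = Mul(-2, Pow(Add(2, q), -1)))
Mul(-1, Mul(Mul(Function('c')(1), 13), Function('w')(6))) = Mul(-1, Mul(Mul(Add(4, 1), 13), Mul(-2, Pow(Add(2, 6), -1)))) = Mul(-1, Mul(Mul(5, 13), Mul(-2, Pow(8, -1)))) = Mul(-1, Mul(65, Mul(-2, Rational(1, 8)))) = Mul(-1, Mul(65, Rational(-1, 4))) = Mul(-1, Rational(-65, 4)) = Rational(65, 4)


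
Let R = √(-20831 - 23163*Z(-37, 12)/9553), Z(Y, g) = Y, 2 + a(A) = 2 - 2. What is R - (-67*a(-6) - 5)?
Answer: -129 + 2*I*√473211466034/9553 ≈ -129.0 + 144.02*I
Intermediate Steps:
a(A) = -2 (a(A) = -2 + (2 - 2) = -2 + 0 = -2)
R = 2*I*√473211466034/9553 (R = √(-20831 - 23163/(9553/(-37))) = √(-20831 - 23163/(9553*(-1/37))) = √(-20831 - 23163/(-9553/37)) = √(-20831 - 23163*(-37/9553)) = √(-20831 + 857031/9553) = √(-198141512/9553) = 2*I*√473211466034/9553 ≈ 144.02*I)
R - (-67*a(-6) - 5) = 2*I*√473211466034/9553 - (-67*(-2) - 5) = 2*I*√473211466034/9553 - (134 - 5) = 2*I*√473211466034/9553 - 1*129 = 2*I*√473211466034/9553 - 129 = -129 + 2*I*√473211466034/9553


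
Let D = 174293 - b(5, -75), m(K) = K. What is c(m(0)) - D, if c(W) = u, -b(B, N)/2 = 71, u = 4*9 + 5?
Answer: -174394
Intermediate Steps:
u = 41 (u = 36 + 5 = 41)
b(B, N) = -142 (b(B, N) = -2*71 = -142)
D = 174435 (D = 174293 - 1*(-142) = 174293 + 142 = 174435)
c(W) = 41
c(m(0)) - D = 41 - 1*174435 = 41 - 174435 = -174394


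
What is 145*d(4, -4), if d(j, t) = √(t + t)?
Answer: 290*I*√2 ≈ 410.12*I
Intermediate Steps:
d(j, t) = √2*√t (d(j, t) = √(2*t) = √2*√t)
145*d(4, -4) = 145*(√2*√(-4)) = 145*(√2*(2*I)) = 145*(2*I*√2) = 290*I*√2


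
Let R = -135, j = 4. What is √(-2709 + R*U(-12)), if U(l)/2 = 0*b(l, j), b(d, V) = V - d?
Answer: 3*I*√301 ≈ 52.048*I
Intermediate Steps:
U(l) = 0 (U(l) = 2*(0*(4 - l)) = 2*0 = 0)
√(-2709 + R*U(-12)) = √(-2709 - 135*0) = √(-2709 + 0) = √(-2709) = 3*I*√301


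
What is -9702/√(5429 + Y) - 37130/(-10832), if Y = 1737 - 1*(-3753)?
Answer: 18565/5416 - 9702*√10919/10919 ≈ -89.420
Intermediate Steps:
Y = 5490 (Y = 1737 + 3753 = 5490)
-9702/√(5429 + Y) - 37130/(-10832) = -9702/√(5429 + 5490) - 37130/(-10832) = -9702*√10919/10919 - 37130*(-1/10832) = -9702*√10919/10919 + 18565/5416 = 18565/5416 - 9702*√10919/10919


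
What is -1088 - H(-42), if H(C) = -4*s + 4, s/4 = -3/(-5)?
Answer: -5412/5 ≈ -1082.4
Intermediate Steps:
s = 12/5 (s = 4*(-3/(-5)) = 4*(-3*(-1/5)) = 4*(3/5) = 12/5 ≈ 2.4000)
H(C) = -28/5 (H(C) = -4*12/5 + 4 = -48/5 + 4 = -28/5)
-1088 - H(-42) = -1088 - 1*(-28/5) = -1088 + 28/5 = -5412/5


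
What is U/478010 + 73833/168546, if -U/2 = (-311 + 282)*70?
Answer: 1199240303/2685555782 ≈ 0.44655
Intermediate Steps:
U = 4060 (U = -2*(-311 + 282)*70 = -(-58)*70 = -2*(-2030) = 4060)
U/478010 + 73833/168546 = 4060/478010 + 73833/168546 = 4060*(1/478010) + 73833*(1/168546) = 406/47801 + 24611/56182 = 1199240303/2685555782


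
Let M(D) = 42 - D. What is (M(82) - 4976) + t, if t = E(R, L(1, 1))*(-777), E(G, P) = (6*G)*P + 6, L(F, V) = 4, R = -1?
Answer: 8970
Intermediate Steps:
E(G, P) = 6 + 6*G*P (E(G, P) = 6*G*P + 6 = 6 + 6*G*P)
t = 13986 (t = (6 + 6*(-1)*4)*(-777) = (6 - 24)*(-777) = -18*(-777) = 13986)
(M(82) - 4976) + t = ((42 - 1*82) - 4976) + 13986 = ((42 - 82) - 4976) + 13986 = (-40 - 4976) + 13986 = -5016 + 13986 = 8970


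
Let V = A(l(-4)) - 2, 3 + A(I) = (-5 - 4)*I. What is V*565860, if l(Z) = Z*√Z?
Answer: -2829300 + 40741920*I ≈ -2.8293e+6 + 4.0742e+7*I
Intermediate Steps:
l(Z) = Z^(3/2)
A(I) = -3 - 9*I (A(I) = -3 + (-5 - 4)*I = -3 - 9*I)
V = -5 + 72*I (V = (-3 - (-72)*I) - 2 = (-3 + 72*I) - 2 = -5 + 72*I ≈ -5.0 + 72.0*I)
V*565860 = (-5 + 72*I)*565860 = -2829300 + 40741920*I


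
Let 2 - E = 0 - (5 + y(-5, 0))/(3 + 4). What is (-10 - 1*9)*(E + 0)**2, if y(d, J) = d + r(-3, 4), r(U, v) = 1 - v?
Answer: -2299/49 ≈ -46.918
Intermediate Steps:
y(d, J) = -3 + d (y(d, J) = d + (1 - 1*4) = d + (1 - 4) = d - 3 = -3 + d)
E = 11/7 (E = 2 - (0 - (5 + (-3 - 5))/(3 + 4)) = 2 - (0 - (5 - 8)/7) = 2 - (0 - (-3)/7) = 2 - (0 - 1*(-3/7)) = 2 - (0 + 3/7) = 2 - 1*3/7 = 2 - 3/7 = 11/7 ≈ 1.5714)
(-10 - 1*9)*(E + 0)**2 = (-10 - 1*9)*(11/7 + 0)**2 = (-10 - 9)*(11/7)**2 = -19*121/49 = -2299/49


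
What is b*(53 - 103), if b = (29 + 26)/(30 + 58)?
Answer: -125/4 ≈ -31.250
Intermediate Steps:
b = 5/8 (b = 55/88 = 55*(1/88) = 5/8 ≈ 0.62500)
b*(53 - 103) = 5*(53 - 103)/8 = (5/8)*(-50) = -125/4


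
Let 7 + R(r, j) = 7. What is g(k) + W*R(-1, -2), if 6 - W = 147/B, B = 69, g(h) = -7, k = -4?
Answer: -7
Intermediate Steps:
R(r, j) = 0 (R(r, j) = -7 + 7 = 0)
W = 89/23 (W = 6 - 147/69 = 6 - 1*49/23 = 6 - 49/23 = 89/23 ≈ 3.8696)
g(k) + W*R(-1, -2) = -7 + (89/23)*0 = -7 + 0 = -7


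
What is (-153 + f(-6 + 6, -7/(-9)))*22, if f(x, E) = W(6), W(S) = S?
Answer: -3234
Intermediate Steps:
f(x, E) = 6
(-153 + f(-6 + 6, -7/(-9)))*22 = (-153 + 6)*22 = -147*22 = -3234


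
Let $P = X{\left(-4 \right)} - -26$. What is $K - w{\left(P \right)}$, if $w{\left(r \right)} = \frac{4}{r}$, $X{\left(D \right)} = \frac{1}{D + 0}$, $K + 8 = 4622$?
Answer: $\frac{475226}{103} \approx 4613.8$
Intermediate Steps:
$K = 4614$ ($K = -8 + 4622 = 4614$)
$X{\left(D \right)} = \frac{1}{D}$
$P = \frac{103}{4}$ ($P = \frac{1}{-4} - -26 = - \frac{1}{4} + 26 = \frac{103}{4} \approx 25.75$)
$K - w{\left(P \right)} = 4614 - \frac{4}{\frac{103}{4}} = 4614 - 4 \cdot \frac{4}{103} = 4614 - \frac{16}{103} = \frac{475226}{103}$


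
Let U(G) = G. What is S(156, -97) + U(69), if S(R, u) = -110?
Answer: -41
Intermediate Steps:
S(156, -97) + U(69) = -110 + 69 = -41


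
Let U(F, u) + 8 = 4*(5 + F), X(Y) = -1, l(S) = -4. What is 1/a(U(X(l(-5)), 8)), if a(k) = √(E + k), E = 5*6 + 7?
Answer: √5/15 ≈ 0.14907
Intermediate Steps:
E = 37 (E = 30 + 7 = 37)
U(F, u) = 12 + 4*F (U(F, u) = -8 + 4*(5 + F) = -8 + (20 + 4*F) = 12 + 4*F)
a(k) = √(37 + k)
1/a(U(X(l(-5)), 8)) = 1/(√(37 + (12 + 4*(-1)))) = 1/(√(37 + (12 - 4))) = 1/(√(37 + 8)) = 1/(√45) = 1/(3*√5) = √5/15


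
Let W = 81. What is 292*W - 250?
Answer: 23402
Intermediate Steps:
292*W - 250 = 292*81 - 250 = 23652 - 250 = 23402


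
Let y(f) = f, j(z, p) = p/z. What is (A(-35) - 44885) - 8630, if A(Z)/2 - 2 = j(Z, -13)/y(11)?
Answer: -20601709/385 ≈ -53511.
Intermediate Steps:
A(Z) = 4 - 26/(11*Z) (A(Z) = 4 + 2*(-13/Z/11) = 4 + 2*(-13/Z*(1/11)) = 4 + 2*(-13/(11*Z)) = 4 - 26/(11*Z))
(A(-35) - 44885) - 8630 = ((4 - 26/11/(-35)) - 44885) - 8630 = ((4 - 26/11*(-1/35)) - 44885) - 8630 = ((4 + 26/385) - 44885) - 8630 = (1566/385 - 44885) - 8630 = -17279159/385 - 8630 = -20601709/385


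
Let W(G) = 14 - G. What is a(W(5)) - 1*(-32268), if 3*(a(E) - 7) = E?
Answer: 32278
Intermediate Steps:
a(E) = 7 + E/3
a(W(5)) - 1*(-32268) = (7 + (14 - 1*5)/3) - 1*(-32268) = (7 + (14 - 5)/3) + 32268 = (7 + (⅓)*9) + 32268 = (7 + 3) + 32268 = 10 + 32268 = 32278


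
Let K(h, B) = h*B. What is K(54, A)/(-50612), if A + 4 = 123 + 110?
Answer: -6183/25306 ≈ -0.24433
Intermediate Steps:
A = 229 (A = -4 + (123 + 110) = -4 + 233 = 229)
K(h, B) = B*h
K(54, A)/(-50612) = (229*54)/(-50612) = 12366*(-1/50612) = -6183/25306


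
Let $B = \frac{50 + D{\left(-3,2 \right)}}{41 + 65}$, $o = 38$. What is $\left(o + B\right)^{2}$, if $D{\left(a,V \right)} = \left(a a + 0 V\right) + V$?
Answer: $\frac{16719921}{11236} \approx 1488.1$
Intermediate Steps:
$D{\left(a,V \right)} = V + a^{2}$ ($D{\left(a,V \right)} = \left(a^{2} + 0\right) + V = a^{2} + V = V + a^{2}$)
$B = \frac{61}{106}$ ($B = \frac{50 + \left(2 + \left(-3\right)^{2}\right)}{41 + 65} = \frac{50 + \left(2 + 9\right)}{106} = \left(50 + 11\right) \frac{1}{106} = 61 \cdot \frac{1}{106} = \frac{61}{106} \approx 0.57547$)
$\left(o + B\right)^{2} = \left(38 + \frac{61}{106}\right)^{2} = \left(\frac{4089}{106}\right)^{2} = \frac{16719921}{11236}$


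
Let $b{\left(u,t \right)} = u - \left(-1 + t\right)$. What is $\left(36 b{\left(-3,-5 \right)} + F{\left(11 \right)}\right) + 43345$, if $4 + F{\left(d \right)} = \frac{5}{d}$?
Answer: $\frac{477944}{11} \approx 43449.0$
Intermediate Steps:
$b{\left(u,t \right)} = 1 + u - t$
$F{\left(d \right)} = -4 + \frac{5}{d}$
$\left(36 b{\left(-3,-5 \right)} + F{\left(11 \right)}\right) + 43345 = \left(36 \left(1 - 3 - -5\right) - \left(4 - \frac{5}{11}\right)\right) + 43345 = \left(36 \left(1 - 3 + 5\right) + \left(-4 + 5 \cdot \frac{1}{11}\right)\right) + 43345 = \left(36 \cdot 3 + \left(-4 + \frac{5}{11}\right)\right) + 43345 = \left(108 - \frac{39}{11}\right) + 43345 = \frac{1149}{11} + 43345 = \frac{477944}{11}$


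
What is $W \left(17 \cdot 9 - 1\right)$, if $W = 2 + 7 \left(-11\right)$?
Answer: $-11400$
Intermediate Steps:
$W = -75$ ($W = 2 - 77 = -75$)
$W \left(17 \cdot 9 - 1\right) = - 75 \left(17 \cdot 9 - 1\right) = - 75 \left(153 - 1\right) = \left(-75\right) 152 = -11400$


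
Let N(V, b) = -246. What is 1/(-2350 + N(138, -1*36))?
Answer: -1/2596 ≈ -0.00038521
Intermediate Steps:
1/(-2350 + N(138, -1*36)) = 1/(-2350 - 246) = 1/(-2596) = -1/2596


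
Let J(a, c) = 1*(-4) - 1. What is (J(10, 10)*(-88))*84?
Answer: 36960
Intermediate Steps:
J(a, c) = -5 (J(a, c) = -4 - 1 = -5)
(J(10, 10)*(-88))*84 = -5*(-88)*84 = 440*84 = 36960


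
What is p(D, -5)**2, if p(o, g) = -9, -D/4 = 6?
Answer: 81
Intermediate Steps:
D = -24 (D = -4*6 = -24)
p(D, -5)**2 = (-9)**2 = 81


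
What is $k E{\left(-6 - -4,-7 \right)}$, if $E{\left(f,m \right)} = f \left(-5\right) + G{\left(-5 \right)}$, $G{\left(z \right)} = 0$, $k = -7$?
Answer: $-70$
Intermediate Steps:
$E{\left(f,m \right)} = - 5 f$ ($E{\left(f,m \right)} = f \left(-5\right) + 0 = - 5 f + 0 = - 5 f$)
$k E{\left(-6 - -4,-7 \right)} = - 7 \left(- 5 \left(-6 - -4\right)\right) = - 7 \left(- 5 \left(-6 + 4\right)\right) = - 7 \left(\left(-5\right) \left(-2\right)\right) = \left(-7\right) 10 = -70$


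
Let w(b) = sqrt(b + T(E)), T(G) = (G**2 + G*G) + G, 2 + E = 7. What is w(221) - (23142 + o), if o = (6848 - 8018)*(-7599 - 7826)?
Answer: -18070392 + 2*sqrt(69) ≈ -1.8070e+7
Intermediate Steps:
E = 5 (E = -2 + 7 = 5)
o = 18047250 (o = -1170*(-15425) = 18047250)
T(G) = G + 2*G**2 (T(G) = (G**2 + G**2) + G = 2*G**2 + G = G + 2*G**2)
w(b) = sqrt(55 + b) (w(b) = sqrt(b + 5*(1 + 2*5)) = sqrt(b + 5*(1 + 10)) = sqrt(b + 5*11) = sqrt(b + 55) = sqrt(55 + b))
w(221) - (23142 + o) = sqrt(55 + 221) - (23142 + 18047250) = sqrt(276) - 1*18070392 = 2*sqrt(69) - 18070392 = -18070392 + 2*sqrt(69)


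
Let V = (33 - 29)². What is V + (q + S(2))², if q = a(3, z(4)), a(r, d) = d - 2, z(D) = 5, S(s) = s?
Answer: 41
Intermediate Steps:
a(r, d) = -2 + d
q = 3 (q = -2 + 5 = 3)
V = 16 (V = 4² = 16)
V + (q + S(2))² = 16 + (3 + 2)² = 16 + 5² = 16 + 25 = 41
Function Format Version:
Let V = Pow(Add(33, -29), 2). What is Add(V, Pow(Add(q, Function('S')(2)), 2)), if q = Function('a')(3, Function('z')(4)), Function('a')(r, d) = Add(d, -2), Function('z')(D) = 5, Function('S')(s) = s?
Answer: 41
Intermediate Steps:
Function('a')(r, d) = Add(-2, d)
q = 3 (q = Add(-2, 5) = 3)
V = 16 (V = Pow(4, 2) = 16)
Add(V, Pow(Add(q, Function('S')(2)), 2)) = Add(16, Pow(Add(3, 2), 2)) = Add(16, Pow(5, 2)) = Add(16, 25) = 41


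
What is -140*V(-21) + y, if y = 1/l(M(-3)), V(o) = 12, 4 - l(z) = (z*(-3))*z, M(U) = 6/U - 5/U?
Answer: -21837/13 ≈ -1679.8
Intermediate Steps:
M(U) = 1/U
l(z) = 4 + 3*z**2 (l(z) = 4 - z*(-3)*z = 4 - (-3*z)*z = 4 - (-3)*z**2 = 4 + 3*z**2)
y = 3/13 (y = 1/(4 + 3*(1/(-3))**2) = 1/(4 + 3*(-1/3)**2) = 1/(4 + 3*(1/9)) = 1/(4 + 1/3) = 1/(13/3) = 3/13 ≈ 0.23077)
-140*V(-21) + y = -140*12 + 3/13 = -1680 + 3/13 = -21837/13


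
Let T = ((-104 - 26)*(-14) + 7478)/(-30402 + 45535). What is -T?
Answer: -9298/15133 ≈ -0.61442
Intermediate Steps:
T = 9298/15133 (T = (-130*(-14) + 7478)/15133 = (1820 + 7478)*(1/15133) = 9298*(1/15133) = 9298/15133 ≈ 0.61442)
-T = -1*9298/15133 = -9298/15133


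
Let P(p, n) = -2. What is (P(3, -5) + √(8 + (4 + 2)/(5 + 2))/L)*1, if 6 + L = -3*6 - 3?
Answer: -2 - √434/189 ≈ -2.1102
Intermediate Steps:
L = -27 (L = -6 + (-3*6 - 3) = -6 + (-18 - 3) = -6 - 21 = -27)
(P(3, -5) + √(8 + (4 + 2)/(5 + 2))/L)*1 = (-2 + √(8 + (4 + 2)/(5 + 2))/(-27))*1 = (-2 + √(8 + 6/7)*(-1/27))*1 = (-2 + √(62/7)*(-1/27))*1 = (-2 + (√434/7)*(-1/27))*1 = (-2 - √434/189)*1 = -2 - √434/189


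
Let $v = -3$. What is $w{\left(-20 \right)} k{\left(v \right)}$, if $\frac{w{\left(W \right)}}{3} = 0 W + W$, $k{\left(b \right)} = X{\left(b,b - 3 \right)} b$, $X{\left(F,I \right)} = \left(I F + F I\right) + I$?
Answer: $5400$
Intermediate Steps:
$X{\left(F,I \right)} = I + 2 F I$ ($X{\left(F,I \right)} = \left(F I + F I\right) + I = 2 F I + I = I + 2 F I$)
$k{\left(b \right)} = b \left(1 + 2 b\right) \left(-3 + b\right)$ ($k{\left(b \right)} = \left(b - 3\right) \left(1 + 2 b\right) b = \left(-3 + b\right) \left(1 + 2 b\right) b = \left(1 + 2 b\right) \left(-3 + b\right) b = b \left(1 + 2 b\right) \left(-3 + b\right)$)
$w{\left(W \right)} = 3 W$ ($w{\left(W \right)} = 3 \left(0 W + W\right) = 3 \left(0 + W\right) = 3 W$)
$w{\left(-20 \right)} k{\left(v \right)} = 3 \left(-20\right) \left(- 3 \left(1 + 2 \left(-3\right)\right) \left(-3 - 3\right)\right) = - 60 \left(\left(-3\right) \left(1 - 6\right) \left(-6\right)\right) = - 60 \left(\left(-3\right) \left(-5\right) \left(-6\right)\right) = \left(-60\right) \left(-90\right) = 5400$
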